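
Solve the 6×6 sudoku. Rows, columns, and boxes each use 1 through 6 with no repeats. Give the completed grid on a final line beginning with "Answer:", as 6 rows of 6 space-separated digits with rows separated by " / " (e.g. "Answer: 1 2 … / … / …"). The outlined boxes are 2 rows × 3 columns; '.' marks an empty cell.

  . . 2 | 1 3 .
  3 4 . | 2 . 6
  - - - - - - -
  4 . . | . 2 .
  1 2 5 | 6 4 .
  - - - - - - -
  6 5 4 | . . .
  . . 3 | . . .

Step 1. [r3c6∈{1,3,5}] across row 3, 1 lands solely at r3c6 ⇒ r3c6=1.
Step 2. [r5c4∈{3}] r5c4's peers cover all but 3, so r5c4=3.
Step 3. [r6c5∈{1,5,6}] row 6 places 6 nowhere but r6c5. So r6c5=6.
Step 4. [r1c6∈{4,5}] across row 1, 4 lands solely at r1c6. So r1c6=4.
Step 5. [r6c6∈{2,5}] r6c6 is the only open cell in col 6 admitting 5, so r6c6=5.
Step 6. [r3c2∈{3,6}] across row 3, 3 lands solely at r3c2. So r3c2=3.
Step 7. [r1c2∈{6}] r1c2 is down to just 6. So r1c2=6.
Step 8. [r2c5∈{5}] r2c5 is down to just 5. So r2c5=5.
Step 9. [r6c2∈{1}] r6c2 has the single candidate 1, so r6c2=1.
Step 10. [r6c1∈{2}] r6c1 is down to just 2. So r6c1=2.
Step 11. [r3c4∈{5}] only 5 remains possible at r3c4. So r3c4=5.
Step 12. [r4c6∈{3}] r4c6's peers cover all but 3 ⇒ r4c6=3.
Step 13. [r6c4∈{4}] r6c4 is down to just 4 ⇒ r6c4=4.
Step 14. [r5c5∈{1}] r5c5 has the single candidate 1. So r5c5=1.
Step 15. [r2c3∈{1}] nothing but 1 survives at r2c3. So r2c3=1.
Step 16. [r3c3∈{6}] nothing but 6 survives at r3c3. So r3c3=6.
Step 17. [r5c6∈{2}] nothing but 2 survives at r5c6 ⇒ r5c6=2.
Step 18. [r1c1∈{5}] r1c1 has the single candidate 5, so r1c1=5.

Answer: 5 6 2 1 3 4 / 3 4 1 2 5 6 / 4 3 6 5 2 1 / 1 2 5 6 4 3 / 6 5 4 3 1 2 / 2 1 3 4 6 5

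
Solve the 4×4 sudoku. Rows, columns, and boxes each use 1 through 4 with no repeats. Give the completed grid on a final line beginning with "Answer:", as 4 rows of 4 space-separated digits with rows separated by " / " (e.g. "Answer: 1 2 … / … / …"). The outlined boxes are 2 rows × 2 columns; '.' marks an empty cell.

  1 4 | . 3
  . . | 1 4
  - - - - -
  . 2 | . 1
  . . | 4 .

Step 1. [r4c1∈{3}] nothing but 3 survives at r4c1 ⇒ r4c1=3.
Step 2. [r3c1∈{4}] r3c1's peers cover all but 4 ⇒ r3c1=4.
Step 3. [r4c4∈{2}] only 2 remains possible at r4c4. So r4c4=2.
Step 4. [r2c2∈{3}] r2c2's peers cover all but 3 ⇒ r2c2=3.
Step 5. [r3c3∈{3}] r3c3 is down to just 3 ⇒ r3c3=3.
Step 6. [r2c1∈{2}] nothing but 2 survives at r2c1. So r2c1=2.
Step 7. [r1c3∈{2}] r1c3's peers cover all but 2 ⇒ r1c3=2.
Step 8. [r4c2∈{1}] r4c2's peers cover all but 1, so r4c2=1.

Answer: 1 4 2 3 / 2 3 1 4 / 4 2 3 1 / 3 1 4 2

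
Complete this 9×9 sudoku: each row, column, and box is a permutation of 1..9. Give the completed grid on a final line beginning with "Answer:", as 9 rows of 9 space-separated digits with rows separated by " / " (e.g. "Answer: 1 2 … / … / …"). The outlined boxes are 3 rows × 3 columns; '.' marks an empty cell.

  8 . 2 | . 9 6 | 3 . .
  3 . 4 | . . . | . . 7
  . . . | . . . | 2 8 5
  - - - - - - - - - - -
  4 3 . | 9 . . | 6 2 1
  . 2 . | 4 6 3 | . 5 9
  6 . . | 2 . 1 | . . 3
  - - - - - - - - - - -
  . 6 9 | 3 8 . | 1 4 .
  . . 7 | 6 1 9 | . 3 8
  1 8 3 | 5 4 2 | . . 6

Step 1. [r6c8∈{7}] r6c8's peers cover all but 7. So r6c8=7.
Step 2. [r1c2∈{1,5,7}] in row 1, 5 fits only at r1c2 ⇒ r1c2=5.
Step 3. [r3c2∈{1,7,9}] col 2 places 7 nowhere but r3c2 ⇒ r3c2=7.
Step 4. [r4c6∈{5,7,8}] in box 5, 8 fits only at r4c6 ⇒ r4c6=8.
Step 5. [r2c2∈{1,9}] in col 2, 1 fits only at r2c2, so r2c2=1.
Step 6. [r6c5∈{5}] r6c5 is down to just 5 ⇒ r6c5=5.
Step 7. [r6c3∈{8}] r6c3 is down to just 8. So r6c3=8.
Step 8. [r9c8∈{9}] r9c8 is down to just 9 ⇒ r9c8=9.
Step 9. [r7c1∈{2,5}] r7c1 is the only open cell in row 7 admitting 5. So r7c1=5.
Step 10. [r3c4∈{1}] nothing but 1 survives at r3c4 ⇒ r3c4=1.
Step 11. [r3c1∈{9}] r3c1 has the single candidate 9, so r3c1=9.
Step 12. [r5c1∈{7}] r5c1 is down to just 7. So r5c1=7.
Step 13. [r3c6∈{4}] r3c6 has the single candidate 4. So r3c6=4.
Step 14. [r4c5∈{7}] nothing but 7 survives at r4c5. So r4c5=7.
Step 15. [r3c5∈{3}] r3c5 has the single candidate 3, so r3c5=3.
Step 16. [r8c7∈{5}] r8c7 has the single candidate 5 ⇒ r8c7=5.
Step 17. [r5c3∈{1}] r5c3 is down to just 1. So r5c3=1.
Step 18. [r8c1∈{2}] r8c1 is down to just 2. So r8c1=2.
Step 19. [r8c2∈{4}] r8c2 is down to just 4 ⇒ r8c2=4.
Step 20. [r1c4∈{7}] r1c4's peers cover all but 7 ⇒ r1c4=7.
Step 21. [r6c7∈{4}] r6c7's peers cover all but 4 ⇒ r6c7=4.
Step 22. [r2c8∈{6}] nothing but 6 survives at r2c8, so r2c8=6.
Step 23. [r4c3∈{5}] r4c3's peers cover all but 5. So r4c3=5.
Step 24. [r7c6∈{7}] nothing but 7 survives at r7c6 ⇒ r7c6=7.
Step 25. [r2c4∈{8}] r2c4's peers cover all but 8 ⇒ r2c4=8.
Step 26. [r1c9∈{4}] r1c9's peers cover all but 4. So r1c9=4.
Step 27. [r3c3∈{6}] nothing but 6 survives at r3c3, so r3c3=6.
Step 28. [r2c7∈{9}] r2c7 is down to just 9 ⇒ r2c7=9.
Step 29. [r9c7∈{7}] r9c7 has the single candidate 7 ⇒ r9c7=7.
Step 30. [r2c6∈{5}] r2c6 has the single candidate 5, so r2c6=5.
Step 31. [r1c8∈{1}] only 1 remains possible at r1c8. So r1c8=1.
Step 32. [r2c5∈{2}] r2c5 is down to just 2. So r2c5=2.
Step 33. [r7c9∈{2}] r7c9's peers cover all but 2. So r7c9=2.
Step 34. [r5c7∈{8}] nothing but 8 survives at r5c7, so r5c7=8.
Step 35. [r6c2∈{9}] r6c2 has the single candidate 9, so r6c2=9.

Answer: 8 5 2 7 9 6 3 1 4 / 3 1 4 8 2 5 9 6 7 / 9 7 6 1 3 4 2 8 5 / 4 3 5 9 7 8 6 2 1 / 7 2 1 4 6 3 8 5 9 / 6 9 8 2 5 1 4 7 3 / 5 6 9 3 8 7 1 4 2 / 2 4 7 6 1 9 5 3 8 / 1 8 3 5 4 2 7 9 6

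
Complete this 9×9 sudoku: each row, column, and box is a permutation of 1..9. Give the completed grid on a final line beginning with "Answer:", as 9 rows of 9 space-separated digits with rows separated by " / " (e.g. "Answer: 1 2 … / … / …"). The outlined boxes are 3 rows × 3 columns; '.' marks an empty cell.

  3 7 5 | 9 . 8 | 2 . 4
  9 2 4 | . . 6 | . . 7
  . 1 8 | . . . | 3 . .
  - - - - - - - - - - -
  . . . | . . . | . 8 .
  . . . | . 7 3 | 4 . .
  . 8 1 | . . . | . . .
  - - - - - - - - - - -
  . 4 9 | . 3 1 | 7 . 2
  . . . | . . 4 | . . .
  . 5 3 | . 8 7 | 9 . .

Step 1. [r8c2∈{6}] r8c2 has the single candidate 6. So r8c2=6.
Step 2. [r1c8∈{1,6}] 6 has one home in row 1: r1c8, so r1c8=6.
Step 3. [r7c8∈{5}] r7c8's peers cover all but 5. So r7c8=5.
Step 4. [r2c8∈{1}] r2c8 has the single candidate 1. So r2c8=1.
Step 5. [r2c5∈{5}] r2c5 has the single candidate 5. So r2c5=5.
Step 6. [r9c9∈{1,6}] box 9 places 6 nowhere but r9c9. So r9c9=6.
Step 7. [r9c4∈{2}] nothing but 2 survives at r9c4. So r9c4=2.
Step 8. [r8c9∈{1,3,8}] r8c9 is the only open cell in col 9 admitting 8, so r8c9=8.
Step 9. [r3c9∈{5,9}] across row 3, 5 lands solely at r3c9. So r3c9=5.
Step 10. [r6c8∈{2,3,7,9}] r6c8 is the only open cell in col 8 admitting 7, so r6c8=7.
Step 11. [r5c4∈{1,5,6,8}] 8 has one home in row 5: r5c4, so r5c4=8.
Step 12. [r4c4∈{1,4,5,6}] col 4 places 1 nowhere but r4c4, so r4c4=1.
Step 13. [r5c1∈{2,5,6}] 5 has one home in row 5: r5c1. So r5c1=5.
Step 14. [r5c3∈{2,6}] r5c3 is the only open cell in row 5 admitting 6, so r5c3=6.
Step 15. [r5c2∈{9}] r5c2 is down to just 9 ⇒ r5c2=9.
Step 16. [r3c6∈{2}] r3c6 has the single candidate 2, so r3c6=2.
Step 17. [r3c5∈{4}] nothing but 4 survives at r3c5 ⇒ r3c5=4.
Step 18. [r6c4∈{4,5,6}] across col 4, 4 lands solely at r6c4 ⇒ r6c4=4.
Step 19. [r6c1∈{2}] only 2 remains possible at r6c1 ⇒ r6c1=2.
Step 20. [r4c5∈{2,6,9}] row 4 places 2 nowhere but r4c5 ⇒ r4c5=2.
Step 21. [r6c9∈{3,9}] across row 6, 3 lands solely at r6c9. So r6c9=3.
Step 22. [r4c3∈{7}] r4c3 is down to just 7 ⇒ r4c3=7.
Step 23. [r6c5∈{6,9}] in col 5, 6 fits only at r6c5 ⇒ r6c5=6.
Step 24. [r6c6∈{5,9}] row 6 places 9 nowhere but r6c6 ⇒ r6c6=9.
Step 25. [r8c7∈{1}] r8c7's peers cover all but 1. So r8c7=1.
Step 26. [r4c6∈{5}] r4c6's peers cover all but 5, so r4c6=5.
Step 27. [r5c8∈{2}] r5c8 has the single candidate 2 ⇒ r5c8=2.
Step 28. [r5c9∈{1}] only 1 remains possible at r5c9 ⇒ r5c9=1.
Step 29. [r4c1∈{4}] only 4 remains possible at r4c1 ⇒ r4c1=4.
Step 30. [r4c7∈{6}] r4c7 has the single candidate 6, so r4c7=6.
Step 31. [r8c4∈{5}] r8c4's peers cover all but 5 ⇒ r8c4=5.
Step 32. [r9c1∈{1}] r9c1's peers cover all but 1 ⇒ r9c1=1.
Step 33. [r4c2∈{3}] r4c2 is down to just 3 ⇒ r4c2=3.
Step 34. [r8c1∈{7}] nothing but 7 survives at r8c1 ⇒ r8c1=7.
Step 35. [r3c1∈{6}] r3c1 is down to just 6 ⇒ r3c1=6.
Step 36. [r3c8∈{9}] nothing but 9 survives at r3c8, so r3c8=9.
Step 37. [r8c3∈{2}] r8c3 has the single candidate 2, so r8c3=2.
Step 38. [r4c9∈{9}] only 9 remains possible at r4c9 ⇒ r4c9=9.
Step 39. [r2c7∈{8}] r2c7 has the single candidate 8 ⇒ r2c7=8.
Step 40. [r1c5∈{1}] r1c5's peers cover all but 1 ⇒ r1c5=1.
Step 41. [r8c5∈{9}] only 9 remains possible at r8c5. So r8c5=9.
Step 42. [r6c7∈{5}] r6c7 is down to just 5 ⇒ r6c7=5.
Step 43. [r3c4∈{7}] only 7 remains possible at r3c4 ⇒ r3c4=7.
Step 44. [r7c4∈{6}] only 6 remains possible at r7c4, so r7c4=6.
Step 45. [r8c8∈{3}] only 3 remains possible at r8c8. So r8c8=3.
Step 46. [r2c4∈{3}] nothing but 3 survives at r2c4 ⇒ r2c4=3.
Step 47. [r7c1∈{8}] r7c1's peers cover all but 8. So r7c1=8.
Step 48. [r9c8∈{4}] nothing but 4 survives at r9c8 ⇒ r9c8=4.

Answer: 3 7 5 9 1 8 2 6 4 / 9 2 4 3 5 6 8 1 7 / 6 1 8 7 4 2 3 9 5 / 4 3 7 1 2 5 6 8 9 / 5 9 6 8 7 3 4 2 1 / 2 8 1 4 6 9 5 7 3 / 8 4 9 6 3 1 7 5 2 / 7 6 2 5 9 4 1 3 8 / 1 5 3 2 8 7 9 4 6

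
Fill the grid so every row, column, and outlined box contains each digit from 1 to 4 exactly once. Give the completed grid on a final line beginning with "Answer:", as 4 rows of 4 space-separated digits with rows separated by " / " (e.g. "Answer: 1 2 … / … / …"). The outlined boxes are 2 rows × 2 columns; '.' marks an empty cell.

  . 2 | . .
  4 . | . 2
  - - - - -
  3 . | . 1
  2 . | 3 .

Step 1. [r4c4∈{4}] r4c4 has the single candidate 4, so r4c4=4.
Step 2. [r1c1∈{1}] r1c1 has the single candidate 1. So r1c1=1.
Step 3. [r2c2∈{3}] only 3 remains possible at r2c2. So r2c2=3.
Step 4. [r3c3∈{2}] only 2 remains possible at r3c3 ⇒ r3c3=2.
Step 5. [r2c3∈{1}] r2c3 has the single candidate 1 ⇒ r2c3=1.
Step 6. [r1c4∈{3}] only 3 remains possible at r1c4 ⇒ r1c4=3.
Step 7. [r1c3∈{4}] r1c3 is down to just 4. So r1c3=4.
Step 8. [r4c2∈{1}] nothing but 1 survives at r4c2, so r4c2=1.
Step 9. [r3c2∈{4}] nothing but 4 survives at r3c2. So r3c2=4.

Answer: 1 2 4 3 / 4 3 1 2 / 3 4 2 1 / 2 1 3 4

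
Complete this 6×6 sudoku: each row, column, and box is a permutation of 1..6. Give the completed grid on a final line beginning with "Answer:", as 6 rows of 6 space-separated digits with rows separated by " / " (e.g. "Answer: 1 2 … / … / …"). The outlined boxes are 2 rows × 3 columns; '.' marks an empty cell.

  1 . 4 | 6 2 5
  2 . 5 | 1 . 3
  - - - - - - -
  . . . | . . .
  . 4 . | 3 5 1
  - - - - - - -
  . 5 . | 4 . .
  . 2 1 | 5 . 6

Step 1. [r4c1∈{6}] nothing but 6 survives at r4c1, so r4c1=6.
Step 2. [r5c1∈{3}] r5c1 has the single candidate 3. So r5c1=3.
Step 3. [r3c3∈{2,3}] col 3 places 3 nowhere but r3c3, so r3c3=3.
Step 4. [r3c6∈{2,4}] in col 6, 4 fits only at r3c6. So r3c6=4.
Step 5. [r6c1∈{4}] r6c1 is down to just 4 ⇒ r6c1=4.
Step 6. [r2c2∈{6}] only 6 remains possible at r2c2 ⇒ r2c2=6.
Step 7. [r3c1∈{5}] r3c1's peers cover all but 5, so r3c1=5.
Step 8. [r5c3∈{6}] only 6 remains possible at r5c3 ⇒ r5c3=6.
Step 9. [r5c5∈{1}] r5c5 has the single candidate 1 ⇒ r5c5=1.
Step 10. [r1c2∈{3}] nothing but 3 survives at r1c2 ⇒ r1c2=3.
Step 11. [r3c2∈{1}] r3c2 has the single candidate 1. So r3c2=1.
Step 12. [r2c5∈{4}] r2c5 is down to just 4, so r2c5=4.
Step 13. [r3c5∈{6}] only 6 remains possible at r3c5, so r3c5=6.
Step 14. [r3c4∈{2}] nothing but 2 survives at r3c4. So r3c4=2.
Step 15. [r6c5∈{3}] only 3 remains possible at r6c5. So r6c5=3.
Step 16. [r5c6∈{2}] only 2 remains possible at r5c6 ⇒ r5c6=2.
Step 17. [r4c3∈{2}] only 2 remains possible at r4c3, so r4c3=2.

Answer: 1 3 4 6 2 5 / 2 6 5 1 4 3 / 5 1 3 2 6 4 / 6 4 2 3 5 1 / 3 5 6 4 1 2 / 4 2 1 5 3 6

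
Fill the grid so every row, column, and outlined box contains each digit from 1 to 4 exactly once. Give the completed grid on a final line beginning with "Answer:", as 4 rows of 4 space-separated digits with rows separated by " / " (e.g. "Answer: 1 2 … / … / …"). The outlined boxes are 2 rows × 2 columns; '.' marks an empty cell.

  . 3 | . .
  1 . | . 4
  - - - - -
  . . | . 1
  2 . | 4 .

Step 1. [r3c3∈{2,3}] across row 3, 2 lands solely at r3c3, so r3c3=2.
Step 2. [r1c1∈{4}] nothing but 4 survives at r1c1, so r1c1=4.
Step 3. [r2c2∈{2}] only 2 remains possible at r2c2, so r2c2=2.
Step 4. [r2c3∈{3}] r2c3 is down to just 3, so r2c3=3.
Step 5. [r3c1∈{3}] only 3 remains possible at r3c1 ⇒ r3c1=3.
Step 6. [r3c2∈{4}] r3c2 is down to just 4, so r3c2=4.
Step 7. [r1c4∈{2}] r1c4 has the single candidate 2. So r1c4=2.
Step 8. [r4c2∈{1}] r4c2 is down to just 1 ⇒ r4c2=1.
Step 9. [r1c3∈{1}] nothing but 1 survives at r1c3, so r1c3=1.
Step 10. [r4c4∈{3}] r4c4 has the single candidate 3, so r4c4=3.

Answer: 4 3 1 2 / 1 2 3 4 / 3 4 2 1 / 2 1 4 3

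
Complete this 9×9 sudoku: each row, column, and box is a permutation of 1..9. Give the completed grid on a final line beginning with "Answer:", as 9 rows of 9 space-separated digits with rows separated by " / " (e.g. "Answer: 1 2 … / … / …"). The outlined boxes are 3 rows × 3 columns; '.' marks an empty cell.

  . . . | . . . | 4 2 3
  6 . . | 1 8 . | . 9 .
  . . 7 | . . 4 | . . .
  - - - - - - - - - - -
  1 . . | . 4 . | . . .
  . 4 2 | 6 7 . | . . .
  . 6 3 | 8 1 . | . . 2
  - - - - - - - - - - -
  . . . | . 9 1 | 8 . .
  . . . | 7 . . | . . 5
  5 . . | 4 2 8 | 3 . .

Step 1. [r7c9∈{4,6,7}] in col 9, 4 fits only at r7c9. So r7c9=4.
Step 2. [r8c7∈{1,2,6,9}] 2 has one home in col 7: r8c7 ⇒ r8c7=2.
Step 3. [r9c9∈{1,6,7,9}] box 9 places 9 nowhere but r9c9. So r9c9=9.
Step 4. [r8c1∈{3,4,8,9}] col 1 places 4 nowhere but r8c1 ⇒ r8c1=4.
Step 5. [r1c6∈{5,6,7,9}] 7 has one home in row 1: r1c6. So r1c6=7.
Step 6. [r7c4∈{3,5}] r7c4 is the only open cell in row 7 admitting 5 ⇒ r7c4=5.
Step 7. [r1c4∈{9}] r1c4's peers cover all but 9, so r1c4=9.
Step 8. [r1c1∈{8}] only 8 remains possible at r1c1 ⇒ r1c1=8.
Step 9. [r5c1∈{9}] r5c1's peers cover all but 9, so r5c1=9.
Step 10. [r3c2∈{1,2,3,5,9}] r3c2 is the only open cell in row 3 admitting 9. So r3c2=9.
Step 11. [r8c6∈{3,6}] in col 6, 6 fits only at r8c6 ⇒ r8c6=6.
Step 12. [r8c8∈{1}] nothing but 1 survives at r8c8 ⇒ r8c8=1.
Step 13. [r6c1∈{7}] nothing but 7 survives at r6c1, so r6c1=7.
Step 14. [r2c9∈{7}] nothing but 7 survives at r2c9. So r2c9=7.
Step 15. [r2c7∈{5}] nothing but 5 survives at r2c7, so r2c7=5.
Step 16. [r3c5∈{3,5,6}] 5 has one home in row 3: r3c5 ⇒ r3c5=5.
Step 17. [r4c7∈{6,7,9}] 7 has one home in col 7: r4c7, so r4c7=7.
Step 18. [r4c6∈{2,3,5,9}] across row 4, 9 lands solely at r4c6. So r4c6=9.
Step 19. [r2c6∈{2,3}] 2 has one home in col 6: r2c6, so r2c6=2.
Step 20. [r3c7∈{1,6}] col 7 places 6 nowhere but r3c7 ⇒ r3c7=6.
Step 21. [r5c6∈{3,5}] in col 6, 3 fits only at r5c6, so r5c6=3.
Step 22. [r7c2∈{2,3,7}] col 2 places 2 nowhere but r7c2, so r7c2=2.
Step 23. [r4c8∈{3,5,6,8}] in row 4, 3 fits only at r4c8 ⇒ r4c8=3.
Step 24. [r9c2∈{1,7}] col 2 places 7 nowhere but r9c2, so r9c2=7.
Step 25. [r2c2∈{3}] r2c2's peers cover all but 3, so r2c2=3.
Step 26. [r1c2∈{1,5}] in col 2, 1 fits only at r1c2 ⇒ r1c2=1.
Step 27. [r9c8∈{6}] only 6 remains possible at r9c8. So r9c8=6.
Step 28. [r3c9∈{1,8}] across row 3, 1 lands solely at r3c9 ⇒ r3c9=1.
Step 29. [r5c9∈{8}] r5c9's peers cover all but 8, so r5c9=8.
Step 30. [r8c2∈{8}] r8c2 is down to just 8 ⇒ r8c2=8.
Step 31. [r1c3∈{5}] r1c3 is down to just 5 ⇒ r1c3=5.
Step 32. [r6c8∈{4,5}] 4 has one home in row 6: r6c8, so r6c8=4.
Step 33. [r4c4∈{2}] r4c4 is down to just 2, so r4c4=2.
Step 34. [r4c3∈{8}] r4c3's peers cover all but 8. So r4c3=8.
Step 35. [r6c7∈{9}] r6c7 is down to just 9, so r6c7=9.
Step 36. [r5c8∈{5}] only 5 remains possible at r5c8, so r5c8=5.
Step 37. [r7c1∈{3}] r7c1 is down to just 3, so r7c1=3.
Step 38. [r2c3∈{4}] r2c3 has the single candidate 4, so r2c3=4.
Step 39. [r4c9∈{6}] only 6 remains possible at r4c9, so r4c9=6.
Step 40. [r3c1∈{2}] r3c1 has the single candidate 2 ⇒ r3c1=2.
Step 41. [r8c3∈{9}] only 9 remains possible at r8c3, so r8c3=9.
Step 42. [r7c8∈{7}] r7c8 has the single candidate 7. So r7c8=7.
Step 43. [r4c2∈{5}] r4c2 is down to just 5, so r4c2=5.
Step 44. [r3c8∈{8}] r3c8 has the single candidate 8, so r3c8=8.
Step 45. [r8c5∈{3}] r8c5's peers cover all but 3, so r8c5=3.
Step 46. [r7c3∈{6}] r7c3 has the single candidate 6, so r7c3=6.
Step 47. [r3c4∈{3}] nothing but 3 survives at r3c4, so r3c4=3.
Step 48. [r5c7∈{1}] r5c7's peers cover all but 1 ⇒ r5c7=1.
Step 49. [r1c5∈{6}] r1c5's peers cover all but 6, so r1c5=6.
Step 50. [r6c6∈{5}] r6c6 is down to just 5 ⇒ r6c6=5.
Step 51. [r9c3∈{1}] r9c3 is down to just 1. So r9c3=1.

Answer: 8 1 5 9 6 7 4 2 3 / 6 3 4 1 8 2 5 9 7 / 2 9 7 3 5 4 6 8 1 / 1 5 8 2 4 9 7 3 6 / 9 4 2 6 7 3 1 5 8 / 7 6 3 8 1 5 9 4 2 / 3 2 6 5 9 1 8 7 4 / 4 8 9 7 3 6 2 1 5 / 5 7 1 4 2 8 3 6 9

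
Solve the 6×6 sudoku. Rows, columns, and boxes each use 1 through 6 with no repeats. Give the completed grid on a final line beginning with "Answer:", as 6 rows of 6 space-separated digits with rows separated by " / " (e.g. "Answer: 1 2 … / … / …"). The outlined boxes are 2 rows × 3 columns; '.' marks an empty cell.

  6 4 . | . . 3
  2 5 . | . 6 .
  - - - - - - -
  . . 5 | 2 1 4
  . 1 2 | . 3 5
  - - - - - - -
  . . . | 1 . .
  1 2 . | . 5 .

Step 1. [r5c5∈{2,4}] 4 has one home in col 5: r5c5 ⇒ r5c5=4.
Step 2. [r6c6∈{6}] nothing but 6 survives at r6c6. So r6c6=6.
Step 3. [r2c3∈{1,3}] across row 2, 3 lands solely at r2c3. So r2c3=3.
Step 4. [r3c2∈{3,6}] 6 has one home in row 3: r3c2, so r3c2=6.
Step 5. [r3c1∈{3}] nothing but 3 survives at r3c1. So r3c1=3.
Step 6. [r6c4∈{3}] only 3 remains possible at r6c4, so r6c4=3.
Step 7. [r5c3∈{6}] r5c3 has the single candidate 6 ⇒ r5c3=6.
Step 8. [r1c5∈{2}] nothing but 2 survives at r1c5. So r1c5=2.
Step 9. [r4c4∈{6}] r4c4 has the single candidate 6 ⇒ r4c4=6.
Step 10. [r5c6∈{2}] r5c6 is down to just 2. So r5c6=2.
Step 11. [r5c1∈{5}] nothing but 5 survives at r5c1. So r5c1=5.
Step 12. [r1c4∈{5}] nothing but 5 survives at r1c4, so r1c4=5.
Step 13. [r6c3∈{4}] only 4 remains possible at r6c3 ⇒ r6c3=4.
Step 14. [r2c4∈{4}] only 4 remains possible at r2c4, so r2c4=4.
Step 15. [r4c1∈{4}] r4c1's peers cover all but 4 ⇒ r4c1=4.
Step 16. [r2c6∈{1}] nothing but 1 survives at r2c6. So r2c6=1.
Step 17. [r5c2∈{3}] r5c2 has the single candidate 3, so r5c2=3.
Step 18. [r1c3∈{1}] nothing but 1 survives at r1c3, so r1c3=1.

Answer: 6 4 1 5 2 3 / 2 5 3 4 6 1 / 3 6 5 2 1 4 / 4 1 2 6 3 5 / 5 3 6 1 4 2 / 1 2 4 3 5 6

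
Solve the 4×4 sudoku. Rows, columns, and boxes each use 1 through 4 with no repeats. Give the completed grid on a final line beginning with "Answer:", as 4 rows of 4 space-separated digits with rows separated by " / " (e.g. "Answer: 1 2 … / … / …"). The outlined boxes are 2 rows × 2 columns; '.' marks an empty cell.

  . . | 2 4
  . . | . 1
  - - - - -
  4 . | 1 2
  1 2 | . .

Step 1. [r1c1∈{3}] nothing but 3 survives at r1c1, so r1c1=3.
Step 2. [r2c3∈{3}] only 3 remains possible at r2c3, so r2c3=3.
Step 3. [r1c2∈{1}] r1c2 has the single candidate 1. So r1c2=1.
Step 4. [r2c2∈{4}] r2c2 has the single candidate 4 ⇒ r2c2=4.
Step 5. [r4c3∈{4}] only 4 remains possible at r4c3 ⇒ r4c3=4.
Step 6. [r2c1∈{2}] r2c1 is down to just 2, so r2c1=2.
Step 7. [r3c2∈{3}] r3c2's peers cover all but 3, so r3c2=3.
Step 8. [r4c4∈{3}] r4c4 is down to just 3. So r4c4=3.

Answer: 3 1 2 4 / 2 4 3 1 / 4 3 1 2 / 1 2 4 3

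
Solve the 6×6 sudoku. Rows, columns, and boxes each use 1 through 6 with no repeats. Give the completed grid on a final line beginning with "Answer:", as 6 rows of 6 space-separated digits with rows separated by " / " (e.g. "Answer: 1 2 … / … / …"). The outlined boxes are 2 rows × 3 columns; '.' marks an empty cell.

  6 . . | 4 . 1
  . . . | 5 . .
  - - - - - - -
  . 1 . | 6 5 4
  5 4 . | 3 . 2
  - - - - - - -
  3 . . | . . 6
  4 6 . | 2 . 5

Step 1. [r2c6∈{3}] nothing but 3 survives at r2c6 ⇒ r2c6=3.
Step 2. [r2c2∈{2}] nothing but 2 survives at r2c2, so r2c2=2.
Step 3. [r6c3∈{1}] only 1 remains possible at r6c3, so r6c3=1.
Step 4. [r1c2∈{3,5}] r1c2 is the only open cell in col 2 admitting 3 ⇒ r1c2=3.
Step 5. [r5c3∈{2,5}] in row 5, 2 fits only at r5c3 ⇒ r5c3=2.
Step 6. [r4c5∈{1}] nothing but 1 survives at r4c5 ⇒ r4c5=1.
Step 7. [r3c1∈{2}] r3c1 is down to just 2 ⇒ r3c1=2.
Step 8. [r5c4∈{1}] r5c4's peers cover all but 1, so r5c4=1.
Step 9. [r5c5∈{4}] r5c5 is down to just 4, so r5c5=4.
Step 10. [r6c5∈{3}] r6c5 is down to just 3. So r6c5=3.
Step 11. [r3c3∈{3}] only 3 remains possible at r3c3. So r3c3=3.
Step 12. [r2c1∈{1}] nothing but 1 survives at r2c1 ⇒ r2c1=1.
Step 13. [r1c5∈{2}] r1c5 is down to just 2, so r1c5=2.
Step 14. [r1c3∈{5}] r1c3 has the single candidate 5. So r1c3=5.
Step 15. [r4c3∈{6}] nothing but 6 survives at r4c3, so r4c3=6.
Step 16. [r2c3∈{4}] only 4 remains possible at r2c3. So r2c3=4.
Step 17. [r2c5∈{6}] nothing but 6 survives at r2c5 ⇒ r2c5=6.
Step 18. [r5c2∈{5}] only 5 remains possible at r5c2 ⇒ r5c2=5.

Answer: 6 3 5 4 2 1 / 1 2 4 5 6 3 / 2 1 3 6 5 4 / 5 4 6 3 1 2 / 3 5 2 1 4 6 / 4 6 1 2 3 5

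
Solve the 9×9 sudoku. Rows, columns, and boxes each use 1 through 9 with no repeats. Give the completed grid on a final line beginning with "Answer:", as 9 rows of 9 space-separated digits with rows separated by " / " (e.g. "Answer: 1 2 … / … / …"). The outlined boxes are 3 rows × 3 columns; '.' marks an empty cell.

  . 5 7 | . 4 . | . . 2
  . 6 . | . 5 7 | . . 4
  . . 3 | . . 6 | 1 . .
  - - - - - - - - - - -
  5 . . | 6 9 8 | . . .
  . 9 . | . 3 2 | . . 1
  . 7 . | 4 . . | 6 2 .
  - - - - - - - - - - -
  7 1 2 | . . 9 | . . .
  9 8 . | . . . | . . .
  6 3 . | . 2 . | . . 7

Step 1. [r3c5∈{8}] only 8 remains possible at r3c5. So r3c5=8.
Step 2. [r2c3∈{1,8,9}] col 3 places 9 nowhere but r2c3. So r2c3=9.
Step 3. [r1c8∈{3,6,8,9}] in row 1, 6 fits only at r1c8 ⇒ r1c8=6.
Step 4. [r4c9∈{3}] r4c9 is down to just 3, so r4c9=3.
Step 5. [r5c4∈{5,7}] in box 5, 7 fits only at r5c4 ⇒ r5c4=7.
Step 6. [r6c6∈{1,5}] in box 5, 5 fits only at r6c6, so r6c6=5.
Step 7. [r4c3∈{1,4}] in row 4, 1 fits only at r4c3, so r4c3=1.
Step 8. [r6c3∈{8}] r6c3's peers cover all but 8. So r6c3=8.
Step 9. [r7c9∈{5,6,8}] across col 9, 8 lands solely at r7c9. So r7c9=8.
Step 10. [r5c1∈{4}] only 4 remains possible at r5c1. So r5c1=4.
Step 11. [r3c8∈{5,7,9}] across row 3, 7 lands solely at r3c8 ⇒ r3c8=7.
Step 12. [r4c8∈{4}] r4c8 has the single candidate 4, so r4c8=4.
Step 13. [r7c7∈{3,4,5}] r7c7 is the only open cell in row 7 admitting 4 ⇒ r7c7=4.
Step 14. [r9c8∈{1,5,9}] across col 8, 9 lands solely at r9c8. So r9c8=9.
Step 15. [r9c7∈{5}] only 5 remains possible at r9c7 ⇒ r9c7=5.
Step 16. [r1c7∈{3,8,9}] col 7 places 9 nowhere but r1c7. So r1c7=9.
Step 17. [r7c8∈{3}] only 3 remains possible at r7c8, so r7c8=3.
Step 18. [r2c8∈{8}] r2c8's peers cover all but 8, so r2c8=8.
Step 19. [r8c8∈{1}] r8c8's peers cover all but 1. So r8c8=1.
Step 20. [r3c1∈{2}] r3c1 has the single candidate 2 ⇒ r3c1=2.
Step 21. [r2c4∈{1,2,3}] row 2 places 2 nowhere but r2c4, so r2c4=2.
Step 22. [r8c3∈{4,5}] col 3 places 5 nowhere but r8c3, so r8c3=5.
Step 23. [r8c4∈{3}] r8c4's peers cover all but 3, so r8c4=3.
Step 24. [r1c4∈{1}] r1c4's peers cover all but 1, so r1c4=1.
Step 25. [r8c5∈{6,7}] 7 has one home in row 8: r8c5. So r8c5=7.
Step 26. [r9c6∈{1,4}] row 9 places 1 nowhere but r9c6 ⇒ r9c6=1.
Step 27. [r6c5∈{1}] r6c5 has the single candidate 1, so r6c5=1.
Step 28. [r8c9∈{6}] nothing but 6 survives at r8c9, so r8c9=6.
Step 29. [r8c6∈{4}] r8c6 has the single candidate 4, so r8c6=4.
Step 30. [r6c1∈{3}] r6c1's peers cover all but 3 ⇒ r6c1=3.
Step 31. [r3c9∈{5}] r3c9 has the single candidate 5. So r3c9=5.
Step 32. [r1c6∈{3}] r1c6 is down to just 3. So r1c6=3.
Step 33. [r5c7∈{8}] nothing but 8 survives at r5c7. So r5c7=8.
Step 34. [r4c7∈{7}] r4c7's peers cover all but 7 ⇒ r4c7=7.
Step 35. [r3c4∈{9}] r3c4's peers cover all but 9 ⇒ r3c4=9.
Step 36. [r9c4∈{8}] r9c4 is down to just 8, so r9c4=8.
Step 37. [r6c9∈{9}] only 9 remains possible at r6c9. So r6c9=9.
Step 38. [r3c2∈{4}] r3c2 has the single candidate 4, so r3c2=4.
Step 39. [r9c3∈{4}] only 4 remains possible at r9c3, so r9c3=4.
Step 40. [r8c7∈{2}] r8c7's peers cover all but 2, so r8c7=2.
Step 41. [r5c8∈{5}] r5c8's peers cover all but 5. So r5c8=5.
Step 42. [r5c3∈{6}] r5c3's peers cover all but 6 ⇒ r5c3=6.
Step 43. [r7c5∈{6}] only 6 remains possible at r7c5, so r7c5=6.
Step 44. [r2c7∈{3}] r2c7's peers cover all but 3. So r2c7=3.
Step 45. [r1c1∈{8}] r1c1 is down to just 8, so r1c1=8.
Step 46. [r2c1∈{1}] only 1 remains possible at r2c1. So r2c1=1.
Step 47. [r4c2∈{2}] r4c2 has the single candidate 2. So r4c2=2.
Step 48. [r7c4∈{5}] nothing but 5 survives at r7c4. So r7c4=5.

Answer: 8 5 7 1 4 3 9 6 2 / 1 6 9 2 5 7 3 8 4 / 2 4 3 9 8 6 1 7 5 / 5 2 1 6 9 8 7 4 3 / 4 9 6 7 3 2 8 5 1 / 3 7 8 4 1 5 6 2 9 / 7 1 2 5 6 9 4 3 8 / 9 8 5 3 7 4 2 1 6 / 6 3 4 8 2 1 5 9 7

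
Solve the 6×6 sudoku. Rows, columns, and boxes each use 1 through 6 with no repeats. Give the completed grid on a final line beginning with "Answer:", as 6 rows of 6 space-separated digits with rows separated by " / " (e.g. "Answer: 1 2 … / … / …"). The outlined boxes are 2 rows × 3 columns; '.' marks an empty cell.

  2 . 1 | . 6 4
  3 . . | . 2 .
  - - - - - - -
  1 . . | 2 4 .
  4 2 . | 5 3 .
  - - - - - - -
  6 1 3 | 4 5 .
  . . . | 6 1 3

Step 1. [r1c2∈{5}] r1c2 is down to just 5, so r1c2=5.
Step 2. [r4c3∈{6}] r4c3 has the single candidate 6, so r4c3=6.
Step 3. [r6c2∈{4}] r6c2 has the single candidate 4 ⇒ r6c2=4.
Step 4. [r4c6∈{1}] r4c6 has the single candidate 1, so r4c6=1.
Step 5. [r3c3∈{5}] r3c3 is down to just 5 ⇒ r3c3=5.
Step 6. [r1c4∈{3}] r1c4 is down to just 3. So r1c4=3.
Step 7. [r2c2∈{6}] r2c2's peers cover all but 6. So r2c2=6.
Step 8. [r2c6∈{5}] only 5 remains possible at r2c6 ⇒ r2c6=5.
Step 9. [r3c6∈{6}] r3c6's peers cover all but 6 ⇒ r3c6=6.
Step 10. [r5c6∈{2}] nothing but 2 survives at r5c6. So r5c6=2.
Step 11. [r6c1∈{5}] r6c1 has the single candidate 5. So r6c1=5.
Step 12. [r2c3∈{4}] only 4 remains possible at r2c3. So r2c3=4.
Step 13. [r3c2∈{3}] r3c2 has the single candidate 3 ⇒ r3c2=3.
Step 14. [r2c4∈{1}] only 1 remains possible at r2c4. So r2c4=1.
Step 15. [r6c3∈{2}] only 2 remains possible at r6c3 ⇒ r6c3=2.

Answer: 2 5 1 3 6 4 / 3 6 4 1 2 5 / 1 3 5 2 4 6 / 4 2 6 5 3 1 / 6 1 3 4 5 2 / 5 4 2 6 1 3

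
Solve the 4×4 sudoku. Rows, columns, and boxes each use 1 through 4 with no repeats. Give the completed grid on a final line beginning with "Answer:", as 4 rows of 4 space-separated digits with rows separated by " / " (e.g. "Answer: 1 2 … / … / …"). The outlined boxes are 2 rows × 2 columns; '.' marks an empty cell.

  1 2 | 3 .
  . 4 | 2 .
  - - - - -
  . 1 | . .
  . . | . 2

Step 1. [r3c3∈{4}] r3c3 has the single candidate 4 ⇒ r3c3=4.
Step 2. [r2c1∈{3}] r2c1 is down to just 3, so r2c1=3.
Step 3. [r2c4∈{1}] nothing but 1 survives at r2c4 ⇒ r2c4=1.
Step 4. [r3c1∈{2}] r3c1 has the single candidate 2 ⇒ r3c1=2.
Step 5. [r4c3∈{1}] only 1 remains possible at r4c3, so r4c3=1.
Step 6. [r4c2∈{3}] r4c2 is down to just 3 ⇒ r4c2=3.
Step 7. [r3c4∈{3}] r3c4's peers cover all but 3, so r3c4=3.
Step 8. [r1c4∈{4}] r1c4 has the single candidate 4, so r1c4=4.
Step 9. [r4c1∈{4}] r4c1 has the single candidate 4, so r4c1=4.

Answer: 1 2 3 4 / 3 4 2 1 / 2 1 4 3 / 4 3 1 2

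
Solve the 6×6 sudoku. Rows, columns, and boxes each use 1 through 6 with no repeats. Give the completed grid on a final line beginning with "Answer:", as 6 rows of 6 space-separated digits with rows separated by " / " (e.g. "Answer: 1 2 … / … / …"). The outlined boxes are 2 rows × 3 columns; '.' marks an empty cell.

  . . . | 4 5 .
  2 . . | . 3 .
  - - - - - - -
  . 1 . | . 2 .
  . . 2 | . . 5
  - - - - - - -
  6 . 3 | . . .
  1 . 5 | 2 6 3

Step 1. [r6c2∈{4}] only 4 remains possible at r6c2, so r6c2=4.
Step 2. [r2c3∈{1,4,6}] 4 has one home in row 2: r2c3 ⇒ r2c3=4.
Step 3. [r3c3∈{6}] nothing but 6 survives at r3c3 ⇒ r3c3=6.
Step 4. [r4c2∈{3}] only 3 remains possible at r4c2 ⇒ r4c2=3.
Step 5. [r3c6∈{4}] r3c6 is down to just 4. So r3c6=4.
Step 6. [r5c6∈{1}] r5c6 has the single candidate 1 ⇒ r5c6=1.
Step 7. [r2c6∈{6}] only 6 remains possible at r2c6 ⇒ r2c6=6.
Step 8. [r2c4∈{1}] r2c4's peers cover all but 1. So r2c4=1.
Step 9. [r1c1∈{3}] r1c1's peers cover all but 3, so r1c1=3.
Step 10. [r1c2∈{6}] r1c2 is down to just 6. So r1c2=6.
Step 11. [r2c2∈{5}] r2c2 is down to just 5, so r2c2=5.
Step 12. [r3c4∈{3}] only 3 remains possible at r3c4, so r3c4=3.
Step 13. [r4c1∈{4}] nothing but 4 survives at r4c1. So r4c1=4.
Step 14. [r3c1∈{5}] r3c1 has the single candidate 5 ⇒ r3c1=5.
Step 15. [r1c3∈{1}] nothing but 1 survives at r1c3, so r1c3=1.
Step 16. [r4c5∈{1}] nothing but 1 survives at r4c5. So r4c5=1.
Step 17. [r5c5∈{4}] r5c5 is down to just 4 ⇒ r5c5=4.
Step 18. [r4c4∈{6}] r4c4 has the single candidate 6 ⇒ r4c4=6.
Step 19. [r5c2∈{2}] nothing but 2 survives at r5c2, so r5c2=2.
Step 20. [r1c6∈{2}] r1c6 has the single candidate 2 ⇒ r1c6=2.
Step 21. [r5c4∈{5}] r5c4 is down to just 5 ⇒ r5c4=5.

Answer: 3 6 1 4 5 2 / 2 5 4 1 3 6 / 5 1 6 3 2 4 / 4 3 2 6 1 5 / 6 2 3 5 4 1 / 1 4 5 2 6 3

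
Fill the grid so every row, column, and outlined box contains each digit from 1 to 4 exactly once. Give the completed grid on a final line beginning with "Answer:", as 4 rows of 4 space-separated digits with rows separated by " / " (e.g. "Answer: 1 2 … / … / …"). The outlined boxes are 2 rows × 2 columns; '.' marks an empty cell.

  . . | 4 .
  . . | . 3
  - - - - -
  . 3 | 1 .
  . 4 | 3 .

Step 1. [r3c1∈{2}] nothing but 2 survives at r3c1 ⇒ r3c1=2.
Step 2. [r1c4∈{1,2}] across col 4, 1 lands solely at r1c4. So r1c4=1.
Step 3. [r2c2∈{1,2}] col 2 places 1 nowhere but r2c2, so r2c2=1.
Step 4. [r1c1∈{3}] nothing but 3 survives at r1c1, so r1c1=3.
Step 5. [r3c4∈{4}] only 4 remains possible at r3c4. So r3c4=4.
Step 6. [r2c1∈{4}] only 4 remains possible at r2c1. So r2c1=4.
Step 7. [r4c4∈{2}] r4c4's peers cover all but 2 ⇒ r4c4=2.
Step 8. [r2c3∈{2}] r2c3 is down to just 2. So r2c3=2.
Step 9. [r1c2∈{2}] nothing but 2 survives at r1c2 ⇒ r1c2=2.
Step 10. [r4c1∈{1}] r4c1's peers cover all but 1. So r4c1=1.

Answer: 3 2 4 1 / 4 1 2 3 / 2 3 1 4 / 1 4 3 2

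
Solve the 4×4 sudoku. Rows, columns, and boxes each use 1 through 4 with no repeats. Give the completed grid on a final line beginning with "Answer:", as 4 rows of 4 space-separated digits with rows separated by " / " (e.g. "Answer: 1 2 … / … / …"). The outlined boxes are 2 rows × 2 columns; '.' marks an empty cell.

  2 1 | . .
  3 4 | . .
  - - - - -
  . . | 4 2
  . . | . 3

Step 1. [r4c3∈{1}] only 1 remains possible at r4c3. So r4c3=1.
Step 2. [r4c2∈{2}] nothing but 2 survives at r4c2, so r4c2=2.
Step 3. [r2c3∈{2}] only 2 remains possible at r2c3. So r2c3=2.
Step 4. [r2c4∈{1}] only 1 remains possible at r2c4. So r2c4=1.
Step 5. [r4c1∈{4}] r4c1's peers cover all but 4. So r4c1=4.
Step 6. [r3c2∈{3}] only 3 remains possible at r3c2 ⇒ r3c2=3.
Step 7. [r1c3∈{3}] r1c3's peers cover all but 3, so r1c3=3.
Step 8. [r3c1∈{1}] r3c1's peers cover all but 1 ⇒ r3c1=1.
Step 9. [r1c4∈{4}] nothing but 4 survives at r1c4, so r1c4=4.

Answer: 2 1 3 4 / 3 4 2 1 / 1 3 4 2 / 4 2 1 3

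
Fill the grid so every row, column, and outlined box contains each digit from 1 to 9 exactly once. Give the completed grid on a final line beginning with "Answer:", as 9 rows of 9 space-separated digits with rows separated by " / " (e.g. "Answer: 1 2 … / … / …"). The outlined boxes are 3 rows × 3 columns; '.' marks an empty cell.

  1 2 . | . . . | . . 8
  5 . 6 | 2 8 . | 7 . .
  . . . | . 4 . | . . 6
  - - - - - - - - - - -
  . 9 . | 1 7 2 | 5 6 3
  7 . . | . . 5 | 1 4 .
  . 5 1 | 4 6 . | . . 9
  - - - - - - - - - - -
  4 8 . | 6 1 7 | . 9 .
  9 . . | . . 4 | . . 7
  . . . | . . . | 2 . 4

Step 1. [r2c6∈{1,3,9}] in row 2, 9 fits only at r2c6, so r2c6=9.
Step 2. [r7c7∈{3}] only 3 remains possible at r7c7 ⇒ r7c7=3.
Step 3. [r3c8∈{1,2,3,5}] across row 3, 2 lands solely at r3c8. So r3c8=2.
Step 4. [r3c4∈{3,5,7}] row 3 places 5 nowhere but r3c4 ⇒ r3c4=5.
Step 5. [r1c5∈{3}] r1c5's peers cover all but 3 ⇒ r1c5=3.
Step 6. [r4c1∈{8}] nothing but 8 survives at r4c1. So r4c1=8.
Step 7. [r5c4∈{3,8,9}] across row 5, 8 lands solely at r5c4 ⇒ r5c4=8.
Step 8. [r3c1∈{3}] only 3 remains possible at r3c1 ⇒ r3c1=3.
Step 9. [r8c4∈{3}] r8c4 has the single candidate 3. So r8c4=3.
Step 10. [r7c3∈{2,5}] r7c3 is the only open cell in row 7 admitting 2. So r7c3=2.
Step 11. [r5c2∈{3,6}] r5c2 is the only open cell in row 5 admitting 6 ⇒ r5c2=6.
Step 12. [r3c2∈{7}] nothing but 7 survives at r3c2, so r3c2=7.
Step 13. [r8c3∈{5}] r8c3 is down to just 5. So r8c3=5.
Step 14. [r9c2∈{1,3}] in col 2, 3 fits only at r9c2. So r9c2=3.
Step 15. [r9c8∈{1,5,8}] 1 has one home in row 9: r9c8. So r9c8=1.
Step 16. [r8c8∈{8}] r8c8 has the single candidate 8, so r8c8=8.
Step 17. [r1c7∈{4,9}] 4 has one home in col 7: r1c7. So r1c7=4.
Step 18. [r5c5∈{9}] nothing but 9 survives at r5c5. So r5c5=9.
Step 19. [r3c3∈{8,9}] row 3 places 8 nowhere but r3c3 ⇒ r3c3=8.
Step 20. [r8c2∈{1}] r8c2 has the single candidate 1. So r8c2=1.
Step 21. [r5c9∈{2}] r5c9 has the single candidate 2, so r5c9=2.
Step 22. [r2c2∈{4}] r2c2 is down to just 4 ⇒ r2c2=4.
Step 23. [r5c3∈{3}] r5c3 has the single candidate 3. So r5c3=3.
Step 24. [r6c6∈{3}] r6c6 has the single candidate 3. So r6c6=3.
Step 25. [r3c7∈{9}] only 9 remains possible at r3c7. So r3c7=9.
Step 26. [r2c9∈{1}] r2c9 is down to just 1. So r2c9=1.
Step 27. [r1c3∈{9}] nothing but 9 survives at r1c3. So r1c3=9.
Step 28. [r1c6∈{6}] nothing but 6 survives at r1c6, so r1c6=6.
Step 29. [r6c7∈{8}] r6c7 has the single candidate 8, so r6c7=8.
Step 30. [r9c3∈{7}] r9c3 has the single candidate 7, so r9c3=7.
Step 31. [r8c7∈{6}] only 6 remains possible at r8c7, so r8c7=6.
Step 32. [r8c5∈{2}] only 2 remains possible at r8c5 ⇒ r8c5=2.
Step 33. [r7c9∈{5}] nothing but 5 survives at r7c9, so r7c9=5.
Step 34. [r9c4∈{9}] only 9 remains possible at r9c4. So r9c4=9.
Step 35. [r1c8∈{5}] r1c8's peers cover all but 5 ⇒ r1c8=5.
Step 36. [r1c4∈{7}] r1c4 has the single candidate 7, so r1c4=7.
Step 37. [r4c3∈{4}] nothing but 4 survives at r4c3 ⇒ r4c3=4.
Step 38. [r6c1∈{2}] r6c1 is down to just 2 ⇒ r6c1=2.
Step 39. [r6c8∈{7}] r6c8's peers cover all but 7, so r6c8=7.
Step 40. [r9c1∈{6}] nothing but 6 survives at r9c1. So r9c1=6.
Step 41. [r2c8∈{3}] r2c8 is down to just 3. So r2c8=3.
Step 42. [r9c5∈{5}] r9c5's peers cover all but 5, so r9c5=5.
Step 43. [r3c6∈{1}] r3c6 has the single candidate 1 ⇒ r3c6=1.
Step 44. [r9c6∈{8}] nothing but 8 survives at r9c6. So r9c6=8.

Answer: 1 2 9 7 3 6 4 5 8 / 5 4 6 2 8 9 7 3 1 / 3 7 8 5 4 1 9 2 6 / 8 9 4 1 7 2 5 6 3 / 7 6 3 8 9 5 1 4 2 / 2 5 1 4 6 3 8 7 9 / 4 8 2 6 1 7 3 9 5 / 9 1 5 3 2 4 6 8 7 / 6 3 7 9 5 8 2 1 4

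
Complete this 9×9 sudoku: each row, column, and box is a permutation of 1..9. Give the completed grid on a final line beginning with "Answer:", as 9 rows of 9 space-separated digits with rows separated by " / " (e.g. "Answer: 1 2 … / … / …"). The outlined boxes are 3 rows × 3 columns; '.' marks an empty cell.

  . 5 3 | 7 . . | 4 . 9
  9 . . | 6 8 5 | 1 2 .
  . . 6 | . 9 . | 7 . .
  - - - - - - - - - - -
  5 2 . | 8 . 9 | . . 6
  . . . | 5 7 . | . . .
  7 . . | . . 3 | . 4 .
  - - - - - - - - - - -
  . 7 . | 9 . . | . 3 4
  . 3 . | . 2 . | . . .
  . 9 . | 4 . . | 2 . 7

Step 1. [r8c4∈{1}] nothing but 1 survives at r8c4. So r8c4=1.
Step 2. [r9c8∈{1,5,6,8}] in box 9, 1 fits only at r9c8 ⇒ r9c8=1.
Step 3. [r5c1∈{1,3,4,6,8}] col 1 places 3 nowhere but r5c1, so r5c1=3.
Step 4. [r1c5∈{1}] r1c5 is down to just 1 ⇒ r1c5=1.
Step 5. [r5c6∈{1,2,4,6}] in col 6, 1 fits only at r5c6 ⇒ r5c6=1.
Step 6. [r6c9∈{1,2,5,8}] r6c9 is the only open cell in col 9 admitting 1 ⇒ r6c9=1.
Step 7. [r7c3∈{1,2,5,8}] in col 3, 2 fits only at r7c3, so r7c3=2.
Step 8. [r6c7∈{5,8,9}] in row 6, 5 fits only at r6c7. So r6c7=5.
Step 9. [r2c2∈{4}] nothing but 4 survives at r2c2, so r2c2=4.
Step 10. [r5c3∈{4,8,9}] 4 has one home in row 5: r5c3. So r5c3=4.
Step 11. [r6c5∈{6}] r6c5 has the single candidate 6, so r6c5=6.
Step 12. [r1c6∈{2}] r1c6's peers cover all but 2 ⇒ r1c6=2.
Step 13. [r1c1∈{8}] r1c1's peers cover all but 8 ⇒ r1c1=8.
Step 14. [r9c1∈{6}] r9c1's peers cover all but 6 ⇒ r9c1=6.
Step 15. [r9c6∈{8}] r9c6 is down to just 8, so r9c6=8.
Step 16. [r7c7∈{6,8}] in row 7, 8 fits only at r7c7, so r7c7=8.
Step 17. [r8c7∈{6,9}] 6 has one home in col 7: r8c7. So r8c7=6.
Step 18. [r8c9∈{5}] nothing but 5 survives at r8c9. So r8c9=5.
Step 19. [r6c2∈{8}] r6c2 is down to just 8 ⇒ r6c2=8.
Step 20. [r5c9∈{2,8}] r5c9 is the only open cell in row 5 admitting 2. So r5c9=2.
Step 21. [r5c8∈{8,9}] across row 5, 8 lands solely at r5c8, so r5c8=8.
Step 22. [r3c1∈{1,2}] r3c1 is the only open cell in row 3 admitting 2. So r3c1=2.
Step 23. [r9c5∈{3,5}] across row 9, 3 lands solely at r9c5 ⇒ r9c5=3.
Step 24. [r2c9∈{3}] nothing but 3 survives at r2c9. So r2c9=3.
Step 25. [r5c2∈{6}] nothing but 6 survives at r5c2 ⇒ r5c2=6.
Step 26. [r3c4∈{3}] r3c4 has the single candidate 3 ⇒ r3c4=3.
Step 27. [r7c1∈{1}] r7c1 has the single candidate 1 ⇒ r7c1=1.
Step 28. [r3c2∈{1}] r3c2's peers cover all but 1. So r3c2=1.
Step 29. [r8c6∈{7}] r8c6's peers cover all but 7, so r8c6=7.
Step 30. [r5c7∈{9}] r5c7's peers cover all but 9. So r5c7=9.
Step 31. [r6c3∈{9}] nothing but 9 survives at r6c3. So r6c3=9.
Step 32. [r4c3∈{1}] only 1 remains possible at r4c3, so r4c3=1.
Step 33. [r3c8∈{5}] r3c8's peers cover all but 5, so r3c8=5.
Step 34. [r4c8∈{7}] only 7 remains possible at r4c8 ⇒ r4c8=7.
Step 35. [r3c6∈{4}] nothing but 4 survives at r3c6. So r3c6=4.
Step 36. [r7c5∈{5}] r7c5's peers cover all but 5 ⇒ r7c5=5.
Step 37. [r2c3∈{7}] only 7 remains possible at r2c3, so r2c3=7.
Step 38. [r9c3∈{5}] r9c3 has the single candidate 5, so r9c3=5.
Step 39. [r7c6∈{6}] r7c6 has the single candidate 6 ⇒ r7c6=6.
Step 40. [r6c4∈{2}] only 2 remains possible at r6c4. So r6c4=2.
Step 41. [r1c8∈{6}] r1c8 has the single candidate 6, so r1c8=6.
Step 42. [r3c9∈{8}] r3c9 has the single candidate 8 ⇒ r3c9=8.
Step 43. [r8c3∈{8}] r8c3 has the single candidate 8. So r8c3=8.
Step 44. [r8c8∈{9}] only 9 remains possible at r8c8. So r8c8=9.
Step 45. [r4c5∈{4}] r4c5's peers cover all but 4, so r4c5=4.
Step 46. [r4c7∈{3}] r4c7 has the single candidate 3 ⇒ r4c7=3.
Step 47. [r8c1∈{4}] r8c1 is down to just 4, so r8c1=4.

Answer: 8 5 3 7 1 2 4 6 9 / 9 4 7 6 8 5 1 2 3 / 2 1 6 3 9 4 7 5 8 / 5 2 1 8 4 9 3 7 6 / 3 6 4 5 7 1 9 8 2 / 7 8 9 2 6 3 5 4 1 / 1 7 2 9 5 6 8 3 4 / 4 3 8 1 2 7 6 9 5 / 6 9 5 4 3 8 2 1 7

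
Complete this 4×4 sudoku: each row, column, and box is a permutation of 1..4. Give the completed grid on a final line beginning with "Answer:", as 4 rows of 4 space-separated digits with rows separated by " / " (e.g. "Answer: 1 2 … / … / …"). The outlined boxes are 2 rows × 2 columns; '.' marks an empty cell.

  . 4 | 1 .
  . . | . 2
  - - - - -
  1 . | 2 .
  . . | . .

Step 1. [r2c1∈{3}] r2c1's peers cover all but 3 ⇒ r2c1=3.
Step 2. [r4c3∈{3,4}] r4c3 is the only open cell in col 3 admitting 3 ⇒ r4c3=3.
Step 3. [r4c1∈{2,4}] col 1 places 4 nowhere but r4c1, so r4c1=4.
Step 4. [r1c1∈{2}] only 2 remains possible at r1c1 ⇒ r1c1=2.
Step 5. [r2c3∈{4}] nothing but 4 survives at r2c3, so r2c3=4.
Step 6. [r2c2∈{1}] only 1 remains possible at r2c2, so r2c2=1.
Step 7. [r3c4∈{4}] nothing but 4 survives at r3c4. So r3c4=4.
Step 8. [r4c4∈{1}] only 1 remains possible at r4c4 ⇒ r4c4=1.
Step 9. [r3c2∈{3}] r3c2 is down to just 3. So r3c2=3.
Step 10. [r1c4∈{3}] r1c4 has the single candidate 3 ⇒ r1c4=3.
Step 11. [r4c2∈{2}] only 2 remains possible at r4c2. So r4c2=2.

Answer: 2 4 1 3 / 3 1 4 2 / 1 3 2 4 / 4 2 3 1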